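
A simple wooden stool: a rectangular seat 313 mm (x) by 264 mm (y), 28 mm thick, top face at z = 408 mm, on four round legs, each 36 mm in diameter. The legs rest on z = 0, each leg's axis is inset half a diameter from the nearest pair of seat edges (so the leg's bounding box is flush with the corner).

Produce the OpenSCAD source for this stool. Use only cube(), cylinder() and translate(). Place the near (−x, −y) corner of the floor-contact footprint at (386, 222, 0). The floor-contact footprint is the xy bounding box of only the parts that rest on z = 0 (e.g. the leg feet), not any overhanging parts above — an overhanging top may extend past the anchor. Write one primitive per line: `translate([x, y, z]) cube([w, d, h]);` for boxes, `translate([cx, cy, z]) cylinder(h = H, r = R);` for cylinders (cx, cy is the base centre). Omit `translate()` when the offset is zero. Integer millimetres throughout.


translate([386, 222, 380]) cube([313, 264, 28]);
translate([404, 240, 0]) cylinder(h = 380, r = 18);
translate([681, 240, 0]) cylinder(h = 380, r = 18);
translate([404, 468, 0]) cylinder(h = 380, r = 18);
translate([681, 468, 0]) cylinder(h = 380, r = 18);


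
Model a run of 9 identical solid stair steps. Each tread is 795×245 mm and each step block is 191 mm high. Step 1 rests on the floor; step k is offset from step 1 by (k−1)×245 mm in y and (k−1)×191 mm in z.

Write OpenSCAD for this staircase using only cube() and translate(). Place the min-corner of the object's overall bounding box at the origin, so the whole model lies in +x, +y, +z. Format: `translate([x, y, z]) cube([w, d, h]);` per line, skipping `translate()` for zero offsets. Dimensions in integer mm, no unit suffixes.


cube([795, 245, 191]);
translate([0, 245, 191]) cube([795, 245, 191]);
translate([0, 490, 382]) cube([795, 245, 191]);
translate([0, 735, 573]) cube([795, 245, 191]);
translate([0, 980, 764]) cube([795, 245, 191]);
translate([0, 1225, 955]) cube([795, 245, 191]);
translate([0, 1470, 1146]) cube([795, 245, 191]);
translate([0, 1715, 1337]) cube([795, 245, 191]);
translate([0, 1960, 1528]) cube([795, 245, 191]);


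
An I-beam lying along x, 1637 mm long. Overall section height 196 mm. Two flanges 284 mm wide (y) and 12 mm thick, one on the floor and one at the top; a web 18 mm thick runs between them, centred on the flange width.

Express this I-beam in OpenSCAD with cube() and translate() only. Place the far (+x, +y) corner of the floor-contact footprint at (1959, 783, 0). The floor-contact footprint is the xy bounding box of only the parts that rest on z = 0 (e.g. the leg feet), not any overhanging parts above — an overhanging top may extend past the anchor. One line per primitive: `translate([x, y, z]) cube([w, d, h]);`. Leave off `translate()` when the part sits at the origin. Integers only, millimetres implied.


translate([322, 499, 0]) cube([1637, 284, 12]);
translate([322, 632, 12]) cube([1637, 18, 172]);
translate([322, 499, 184]) cube([1637, 284, 12]);


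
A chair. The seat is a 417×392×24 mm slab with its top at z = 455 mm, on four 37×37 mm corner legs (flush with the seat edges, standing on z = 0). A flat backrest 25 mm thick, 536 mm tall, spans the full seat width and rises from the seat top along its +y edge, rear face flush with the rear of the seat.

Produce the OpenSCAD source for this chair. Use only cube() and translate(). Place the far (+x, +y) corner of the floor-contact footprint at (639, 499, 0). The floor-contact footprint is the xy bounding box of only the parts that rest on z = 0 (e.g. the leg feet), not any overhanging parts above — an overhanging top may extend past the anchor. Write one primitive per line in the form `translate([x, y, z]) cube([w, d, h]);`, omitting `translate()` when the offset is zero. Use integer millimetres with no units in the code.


translate([222, 107, 431]) cube([417, 392, 24]);
translate([222, 107, 0]) cube([37, 37, 431]);
translate([602, 107, 0]) cube([37, 37, 431]);
translate([222, 462, 0]) cube([37, 37, 431]);
translate([602, 462, 0]) cube([37, 37, 431]);
translate([222, 474, 455]) cube([417, 25, 536]);


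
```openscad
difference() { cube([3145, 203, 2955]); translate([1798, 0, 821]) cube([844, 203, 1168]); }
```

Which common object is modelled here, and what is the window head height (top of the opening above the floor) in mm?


A wall with a window opening. The window head height is 1989 mm.

A wall with a rectangular opening subtracted — a window. Sill at z = 821, opening 1168 mm tall, so the head is at 821 + 1168 = 1989 mm.


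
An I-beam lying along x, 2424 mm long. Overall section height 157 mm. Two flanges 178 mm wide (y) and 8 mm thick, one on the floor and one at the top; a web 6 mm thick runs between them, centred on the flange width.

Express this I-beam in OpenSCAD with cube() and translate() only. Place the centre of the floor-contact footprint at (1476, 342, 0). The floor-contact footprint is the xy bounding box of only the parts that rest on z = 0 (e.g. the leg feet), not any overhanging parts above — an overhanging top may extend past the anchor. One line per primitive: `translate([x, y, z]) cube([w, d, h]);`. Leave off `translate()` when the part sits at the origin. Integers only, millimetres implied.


translate([264, 253, 0]) cube([2424, 178, 8]);
translate([264, 339, 8]) cube([2424, 6, 141]);
translate([264, 253, 149]) cube([2424, 178, 8]);


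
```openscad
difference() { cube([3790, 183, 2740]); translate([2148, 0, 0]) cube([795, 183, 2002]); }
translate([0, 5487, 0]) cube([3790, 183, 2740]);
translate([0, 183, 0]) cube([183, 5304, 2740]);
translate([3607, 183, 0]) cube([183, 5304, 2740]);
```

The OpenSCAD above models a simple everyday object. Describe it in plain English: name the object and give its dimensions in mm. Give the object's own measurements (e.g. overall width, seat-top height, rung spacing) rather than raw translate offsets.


A single room: four walls, each 2740 mm tall and 183 mm thick, enclosing an outside footprint 3790×5670 mm (x × y), no floor or roof. The front and back walls (−y and +y sides) run the full x-width; the side walls fit between their inner faces. A door opening 795 mm wide and 2002 mm tall is cut through the front wall from the floor up, its −x edge 2148 mm from the wall's −x end.


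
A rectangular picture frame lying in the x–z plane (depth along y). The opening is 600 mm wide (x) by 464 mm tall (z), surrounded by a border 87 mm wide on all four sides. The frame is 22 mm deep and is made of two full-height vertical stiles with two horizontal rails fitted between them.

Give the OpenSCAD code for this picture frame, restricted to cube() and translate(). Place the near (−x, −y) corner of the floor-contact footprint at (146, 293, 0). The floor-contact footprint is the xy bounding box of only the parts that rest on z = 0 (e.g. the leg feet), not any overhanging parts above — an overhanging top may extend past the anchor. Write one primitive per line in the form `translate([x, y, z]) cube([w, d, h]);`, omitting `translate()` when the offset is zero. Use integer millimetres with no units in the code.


translate([146, 293, 0]) cube([87, 22, 638]);
translate([833, 293, 0]) cube([87, 22, 638]);
translate([233, 293, 0]) cube([600, 22, 87]);
translate([233, 293, 551]) cube([600, 22, 87]);


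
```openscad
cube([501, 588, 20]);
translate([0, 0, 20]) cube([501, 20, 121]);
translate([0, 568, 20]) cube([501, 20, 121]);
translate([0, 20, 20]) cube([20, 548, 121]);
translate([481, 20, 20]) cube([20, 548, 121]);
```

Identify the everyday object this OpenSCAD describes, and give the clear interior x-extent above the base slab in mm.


An open box. The internal width is 461 mm.

A 501×588 base slab with four walls standing on it — an open box. The base is 501 mm wide and the walls are 20 mm thick, so the internal width is 501 − 2 × 20 = 461 mm.


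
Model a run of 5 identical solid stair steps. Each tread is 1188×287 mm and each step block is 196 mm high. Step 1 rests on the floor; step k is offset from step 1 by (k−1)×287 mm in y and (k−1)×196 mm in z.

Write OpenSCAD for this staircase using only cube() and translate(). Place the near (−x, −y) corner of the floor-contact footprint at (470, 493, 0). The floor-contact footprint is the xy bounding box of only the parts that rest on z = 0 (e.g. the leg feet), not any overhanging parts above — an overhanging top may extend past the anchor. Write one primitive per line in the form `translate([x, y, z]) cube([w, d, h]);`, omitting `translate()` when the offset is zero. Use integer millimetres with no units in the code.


translate([470, 493, 0]) cube([1188, 287, 196]);
translate([470, 780, 196]) cube([1188, 287, 196]);
translate([470, 1067, 392]) cube([1188, 287, 196]);
translate([470, 1354, 588]) cube([1188, 287, 196]);
translate([470, 1641, 784]) cube([1188, 287, 196]);


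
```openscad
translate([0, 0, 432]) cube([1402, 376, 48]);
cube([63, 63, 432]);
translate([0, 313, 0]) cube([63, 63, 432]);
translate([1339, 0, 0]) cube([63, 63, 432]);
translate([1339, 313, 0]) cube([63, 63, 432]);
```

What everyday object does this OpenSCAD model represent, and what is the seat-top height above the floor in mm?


A bench. The seat-top height is 480 mm.

A long slab on four corner posts — a bench. The slab sits at z = 432 with thickness 48, so the top is 432 + 48 = 480 mm.


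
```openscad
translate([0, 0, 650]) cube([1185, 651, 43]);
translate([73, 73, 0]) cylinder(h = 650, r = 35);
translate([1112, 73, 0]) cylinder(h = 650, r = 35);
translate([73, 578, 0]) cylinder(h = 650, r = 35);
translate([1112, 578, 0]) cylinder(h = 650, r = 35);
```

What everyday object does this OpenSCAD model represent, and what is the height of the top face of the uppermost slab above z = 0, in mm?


A table. The table height is 693 mm.

A 1185×651×43 slab sits at z = 650 on four Ø70 mm round legs — a table. The top surface is at 650 + 43 = 693 mm.


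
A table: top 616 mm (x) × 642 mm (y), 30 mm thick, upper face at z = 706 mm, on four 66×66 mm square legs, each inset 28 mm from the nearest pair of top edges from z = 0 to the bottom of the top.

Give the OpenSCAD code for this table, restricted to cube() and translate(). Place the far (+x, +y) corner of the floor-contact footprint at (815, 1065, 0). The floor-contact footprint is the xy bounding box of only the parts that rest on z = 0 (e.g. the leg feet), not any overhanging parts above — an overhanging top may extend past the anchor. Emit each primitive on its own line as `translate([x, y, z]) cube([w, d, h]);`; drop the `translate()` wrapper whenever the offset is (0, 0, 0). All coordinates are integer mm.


// leg_h = 706 - 30 = 676
translate([227, 451, 676]) cube([616, 642, 30]);
translate([255, 479, 0]) cube([66, 66, 676]);
translate([749, 479, 0]) cube([66, 66, 676]);
translate([255, 999, 0]) cube([66, 66, 676]);
translate([749, 999, 0]) cube([66, 66, 676]);


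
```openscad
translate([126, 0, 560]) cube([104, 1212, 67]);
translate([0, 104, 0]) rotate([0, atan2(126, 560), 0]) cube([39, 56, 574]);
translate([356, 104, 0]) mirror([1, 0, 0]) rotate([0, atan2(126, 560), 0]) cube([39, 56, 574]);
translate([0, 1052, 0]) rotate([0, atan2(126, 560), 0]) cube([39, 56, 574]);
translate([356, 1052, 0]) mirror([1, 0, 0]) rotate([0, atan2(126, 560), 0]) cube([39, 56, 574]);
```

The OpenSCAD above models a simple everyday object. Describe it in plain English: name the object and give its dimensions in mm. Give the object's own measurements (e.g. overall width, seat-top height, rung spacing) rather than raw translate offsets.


A sawhorse. A 104×1212×67 mm beam (x, y, z) sits on two A-frame leg pairs. Each pair is two raked legs of 39×56 mm section (56 mm along y) splaying symmetrically in x. Each leg rises 560 mm vertically over 126 mm of horizontal reach and is 574 mm long along its own axis. Every leg's outer bottom edge rests on the floor and its outer top edge meets a bottom edge of the beam — the left legs (tilting toward +x) meet the beam's −x bottom edge, the right legs (their mirror images, tilting toward −x) meet its +x bottom edge — so the leg tops tuck under the beam, the beam's underside is 560 mm above the floor, and the feet are 356 mm apart outside-to-outside with the beam centred between them. The two leg pairs are set in 104 mm from either end of the beam.


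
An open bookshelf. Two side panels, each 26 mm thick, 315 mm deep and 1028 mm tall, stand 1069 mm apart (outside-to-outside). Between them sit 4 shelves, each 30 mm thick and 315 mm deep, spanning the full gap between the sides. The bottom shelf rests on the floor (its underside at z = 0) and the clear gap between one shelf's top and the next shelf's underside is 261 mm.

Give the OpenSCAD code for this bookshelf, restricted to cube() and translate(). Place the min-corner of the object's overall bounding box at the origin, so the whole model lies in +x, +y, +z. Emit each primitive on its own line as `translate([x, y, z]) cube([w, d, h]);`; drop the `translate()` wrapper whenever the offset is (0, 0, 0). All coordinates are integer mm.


cube([26, 315, 1028]);
translate([1043, 0, 0]) cube([26, 315, 1028]);
translate([26, 0, 0]) cube([1017, 315, 30]);
translate([26, 0, 291]) cube([1017, 315, 30]);
translate([26, 0, 582]) cube([1017, 315, 30]);
translate([26, 0, 873]) cube([1017, 315, 30]);


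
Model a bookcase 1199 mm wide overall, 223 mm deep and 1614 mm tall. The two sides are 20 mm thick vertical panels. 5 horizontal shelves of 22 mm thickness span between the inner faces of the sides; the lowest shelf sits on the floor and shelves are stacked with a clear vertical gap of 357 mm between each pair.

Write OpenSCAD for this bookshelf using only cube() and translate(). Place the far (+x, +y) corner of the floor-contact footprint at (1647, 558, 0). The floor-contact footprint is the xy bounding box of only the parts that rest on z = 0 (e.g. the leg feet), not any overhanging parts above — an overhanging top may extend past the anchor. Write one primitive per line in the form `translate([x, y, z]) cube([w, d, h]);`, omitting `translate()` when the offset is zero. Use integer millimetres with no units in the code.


translate([448, 335, 0]) cube([20, 223, 1614]);
translate([1627, 335, 0]) cube([20, 223, 1614]);
translate([468, 335, 0]) cube([1159, 223, 22]);
translate([468, 335, 379]) cube([1159, 223, 22]);
translate([468, 335, 758]) cube([1159, 223, 22]);
translate([468, 335, 1137]) cube([1159, 223, 22]);
translate([468, 335, 1516]) cube([1159, 223, 22]);


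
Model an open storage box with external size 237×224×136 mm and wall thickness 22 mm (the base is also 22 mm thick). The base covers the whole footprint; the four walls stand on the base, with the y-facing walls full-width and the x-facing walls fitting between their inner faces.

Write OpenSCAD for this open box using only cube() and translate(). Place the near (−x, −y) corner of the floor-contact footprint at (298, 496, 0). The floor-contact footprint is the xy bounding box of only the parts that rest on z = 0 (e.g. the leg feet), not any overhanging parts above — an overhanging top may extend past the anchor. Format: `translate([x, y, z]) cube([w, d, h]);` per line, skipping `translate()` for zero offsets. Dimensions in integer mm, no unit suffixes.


translate([298, 496, 0]) cube([237, 224, 22]);
translate([298, 496, 22]) cube([237, 22, 114]);
translate([298, 698, 22]) cube([237, 22, 114]);
translate([298, 518, 22]) cube([22, 180, 114]);
translate([513, 518, 22]) cube([22, 180, 114]);


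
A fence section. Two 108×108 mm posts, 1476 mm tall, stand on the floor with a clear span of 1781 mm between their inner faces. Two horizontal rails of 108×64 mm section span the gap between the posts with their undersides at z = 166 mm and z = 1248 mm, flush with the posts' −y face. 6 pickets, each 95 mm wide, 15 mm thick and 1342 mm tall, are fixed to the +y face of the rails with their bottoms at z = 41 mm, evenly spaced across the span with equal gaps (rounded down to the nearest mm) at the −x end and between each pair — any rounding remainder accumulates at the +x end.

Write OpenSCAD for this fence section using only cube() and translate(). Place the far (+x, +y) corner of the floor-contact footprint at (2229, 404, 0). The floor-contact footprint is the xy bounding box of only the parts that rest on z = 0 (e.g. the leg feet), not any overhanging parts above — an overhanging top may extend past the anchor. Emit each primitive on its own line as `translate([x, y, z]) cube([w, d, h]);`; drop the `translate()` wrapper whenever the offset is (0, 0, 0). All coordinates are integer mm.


translate([232, 296, 0]) cube([108, 108, 1476]);
translate([2121, 296, 0]) cube([108, 108, 1476]);
translate([340, 296, 166]) cube([1781, 108, 64]);
translate([340, 296, 1248]) cube([1781, 108, 64]);
translate([513, 404, 41]) cube([95, 15, 1342]);
translate([781, 404, 41]) cube([95, 15, 1342]);
translate([1049, 404, 41]) cube([95, 15, 1342]);
translate([1317, 404, 41]) cube([95, 15, 1342]);
translate([1585, 404, 41]) cube([95, 15, 1342]);
translate([1853, 404, 41]) cube([95, 15, 1342]);


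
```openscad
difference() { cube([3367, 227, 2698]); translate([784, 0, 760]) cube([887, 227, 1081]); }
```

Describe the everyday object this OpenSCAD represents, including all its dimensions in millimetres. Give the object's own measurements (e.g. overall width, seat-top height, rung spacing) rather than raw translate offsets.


A wall 3367 mm long (x), 227 mm thick (y), 2698 mm tall, with a rectangular window opening cut through it. The opening is 887 mm wide and 1081 mm tall; its sill is at z = 760 mm and its near (−x) edge is 784 mm from the wall's −x end. The opening passes through the full wall thickness.


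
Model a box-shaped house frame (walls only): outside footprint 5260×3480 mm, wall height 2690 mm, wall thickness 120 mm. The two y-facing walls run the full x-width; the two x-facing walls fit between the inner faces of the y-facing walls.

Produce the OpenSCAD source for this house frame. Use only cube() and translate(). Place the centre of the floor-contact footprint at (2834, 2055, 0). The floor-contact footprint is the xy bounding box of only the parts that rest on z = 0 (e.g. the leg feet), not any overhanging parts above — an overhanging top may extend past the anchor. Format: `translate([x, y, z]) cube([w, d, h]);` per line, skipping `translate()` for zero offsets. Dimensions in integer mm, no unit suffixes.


translate([204, 315, 0]) cube([5260, 120, 2690]);
translate([204, 3675, 0]) cube([5260, 120, 2690]);
translate([204, 435, 0]) cube([120, 3240, 2690]);
translate([5344, 435, 0]) cube([120, 3240, 2690]);


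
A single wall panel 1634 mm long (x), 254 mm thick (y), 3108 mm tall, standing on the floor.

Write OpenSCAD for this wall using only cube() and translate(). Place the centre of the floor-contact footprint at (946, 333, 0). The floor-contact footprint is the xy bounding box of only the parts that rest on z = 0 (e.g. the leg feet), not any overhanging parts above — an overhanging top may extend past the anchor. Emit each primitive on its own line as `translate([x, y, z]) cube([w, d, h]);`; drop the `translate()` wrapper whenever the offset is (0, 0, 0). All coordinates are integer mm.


translate([129, 206, 0]) cube([1634, 254, 3108]);


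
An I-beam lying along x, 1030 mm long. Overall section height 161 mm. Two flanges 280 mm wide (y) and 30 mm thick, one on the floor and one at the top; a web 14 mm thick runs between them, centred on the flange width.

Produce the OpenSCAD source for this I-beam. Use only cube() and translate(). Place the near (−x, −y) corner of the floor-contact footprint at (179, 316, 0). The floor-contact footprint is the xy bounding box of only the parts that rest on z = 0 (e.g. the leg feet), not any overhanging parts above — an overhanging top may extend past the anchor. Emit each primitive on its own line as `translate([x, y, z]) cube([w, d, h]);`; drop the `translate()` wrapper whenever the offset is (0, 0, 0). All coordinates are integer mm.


translate([179, 316, 0]) cube([1030, 280, 30]);
translate([179, 449, 30]) cube([1030, 14, 101]);
translate([179, 316, 131]) cube([1030, 280, 30]);


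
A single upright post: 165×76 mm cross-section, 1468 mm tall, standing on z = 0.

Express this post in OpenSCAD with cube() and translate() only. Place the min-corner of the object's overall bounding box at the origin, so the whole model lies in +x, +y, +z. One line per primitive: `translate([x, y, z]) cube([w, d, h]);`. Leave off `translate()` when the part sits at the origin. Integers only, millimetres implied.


cube([165, 76, 1468]);


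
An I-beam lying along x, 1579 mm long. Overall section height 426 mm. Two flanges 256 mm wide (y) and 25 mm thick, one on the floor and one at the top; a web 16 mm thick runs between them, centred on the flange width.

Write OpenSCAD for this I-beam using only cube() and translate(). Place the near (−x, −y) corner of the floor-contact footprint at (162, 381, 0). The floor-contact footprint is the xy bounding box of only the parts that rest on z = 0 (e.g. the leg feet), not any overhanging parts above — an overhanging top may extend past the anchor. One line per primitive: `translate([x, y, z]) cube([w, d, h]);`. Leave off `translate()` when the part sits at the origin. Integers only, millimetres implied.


translate([162, 381, 0]) cube([1579, 256, 25]);
translate([162, 501, 25]) cube([1579, 16, 376]);
translate([162, 381, 401]) cube([1579, 256, 25]);


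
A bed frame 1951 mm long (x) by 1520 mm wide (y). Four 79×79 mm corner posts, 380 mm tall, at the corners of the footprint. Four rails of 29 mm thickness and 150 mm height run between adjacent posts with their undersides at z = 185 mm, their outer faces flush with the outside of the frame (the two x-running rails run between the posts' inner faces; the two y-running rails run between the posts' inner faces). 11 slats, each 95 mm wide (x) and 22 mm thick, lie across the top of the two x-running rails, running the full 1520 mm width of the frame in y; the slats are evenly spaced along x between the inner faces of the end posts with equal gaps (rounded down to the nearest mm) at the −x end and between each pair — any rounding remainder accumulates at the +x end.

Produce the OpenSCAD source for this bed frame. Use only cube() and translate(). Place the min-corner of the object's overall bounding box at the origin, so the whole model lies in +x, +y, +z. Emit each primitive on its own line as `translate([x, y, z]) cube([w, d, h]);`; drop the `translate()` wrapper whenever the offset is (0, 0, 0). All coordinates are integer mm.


cube([79, 79, 380]);
translate([0, 1441, 0]) cube([79, 79, 380]);
translate([1872, 0, 0]) cube([79, 79, 380]);
translate([1872, 1441, 0]) cube([79, 79, 380]);
translate([79, 0, 185]) cube([1793, 29, 150]);
translate([79, 1491, 185]) cube([1793, 29, 150]);
translate([0, 79, 185]) cube([29, 1362, 150]);
translate([1922, 79, 185]) cube([29, 1362, 150]);
translate([141, 0, 335]) cube([95, 1520, 22]);
translate([298, 0, 335]) cube([95, 1520, 22]);
translate([455, 0, 335]) cube([95, 1520, 22]);
translate([612, 0, 335]) cube([95, 1520, 22]);
translate([769, 0, 335]) cube([95, 1520, 22]);
translate([926, 0, 335]) cube([95, 1520, 22]);
translate([1083, 0, 335]) cube([95, 1520, 22]);
translate([1240, 0, 335]) cube([95, 1520, 22]);
translate([1397, 0, 335]) cube([95, 1520, 22]);
translate([1554, 0, 335]) cube([95, 1520, 22]);
translate([1711, 0, 335]) cube([95, 1520, 22]);


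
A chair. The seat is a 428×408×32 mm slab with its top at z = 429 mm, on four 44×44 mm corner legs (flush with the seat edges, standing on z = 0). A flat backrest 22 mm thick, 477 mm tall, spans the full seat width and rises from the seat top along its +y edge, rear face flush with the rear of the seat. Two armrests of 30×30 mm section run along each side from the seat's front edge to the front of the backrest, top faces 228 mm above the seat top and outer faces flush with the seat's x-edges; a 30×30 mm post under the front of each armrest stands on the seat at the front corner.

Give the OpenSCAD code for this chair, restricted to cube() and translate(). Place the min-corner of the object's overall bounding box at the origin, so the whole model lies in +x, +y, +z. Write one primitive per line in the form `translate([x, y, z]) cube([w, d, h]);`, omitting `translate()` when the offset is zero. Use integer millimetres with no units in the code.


translate([0, 0, 397]) cube([428, 408, 32]);
cube([44, 44, 397]);
translate([384, 0, 0]) cube([44, 44, 397]);
translate([0, 364, 0]) cube([44, 44, 397]);
translate([384, 364, 0]) cube([44, 44, 397]);
translate([0, 386, 429]) cube([428, 22, 477]);
translate([0, 0, 627]) cube([30, 386, 30]);
translate([398, 0, 627]) cube([30, 386, 30]);
translate([0, 0, 429]) cube([30, 30, 198]);
translate([398, 0, 429]) cube([30, 30, 198]);


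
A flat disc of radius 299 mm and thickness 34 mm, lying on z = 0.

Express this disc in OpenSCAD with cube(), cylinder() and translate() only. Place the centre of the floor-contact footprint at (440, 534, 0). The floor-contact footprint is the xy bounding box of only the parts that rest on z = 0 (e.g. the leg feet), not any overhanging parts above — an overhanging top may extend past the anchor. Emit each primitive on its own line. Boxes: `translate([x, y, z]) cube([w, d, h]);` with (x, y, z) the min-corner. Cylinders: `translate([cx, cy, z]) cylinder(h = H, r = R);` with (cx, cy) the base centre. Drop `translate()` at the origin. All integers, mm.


translate([440, 534, 0]) cylinder(h = 34, r = 299);


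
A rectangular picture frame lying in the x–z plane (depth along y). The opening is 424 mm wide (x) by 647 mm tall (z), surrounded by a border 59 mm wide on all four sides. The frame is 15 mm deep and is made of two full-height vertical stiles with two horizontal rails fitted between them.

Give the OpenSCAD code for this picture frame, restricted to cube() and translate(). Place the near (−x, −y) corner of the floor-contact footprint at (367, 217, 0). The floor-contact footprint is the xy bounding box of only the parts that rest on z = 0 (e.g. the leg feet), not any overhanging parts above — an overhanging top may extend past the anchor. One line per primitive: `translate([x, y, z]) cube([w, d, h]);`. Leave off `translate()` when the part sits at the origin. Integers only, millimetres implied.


translate([367, 217, 0]) cube([59, 15, 765]);
translate([850, 217, 0]) cube([59, 15, 765]);
translate([426, 217, 0]) cube([424, 15, 59]);
translate([426, 217, 706]) cube([424, 15, 59]);


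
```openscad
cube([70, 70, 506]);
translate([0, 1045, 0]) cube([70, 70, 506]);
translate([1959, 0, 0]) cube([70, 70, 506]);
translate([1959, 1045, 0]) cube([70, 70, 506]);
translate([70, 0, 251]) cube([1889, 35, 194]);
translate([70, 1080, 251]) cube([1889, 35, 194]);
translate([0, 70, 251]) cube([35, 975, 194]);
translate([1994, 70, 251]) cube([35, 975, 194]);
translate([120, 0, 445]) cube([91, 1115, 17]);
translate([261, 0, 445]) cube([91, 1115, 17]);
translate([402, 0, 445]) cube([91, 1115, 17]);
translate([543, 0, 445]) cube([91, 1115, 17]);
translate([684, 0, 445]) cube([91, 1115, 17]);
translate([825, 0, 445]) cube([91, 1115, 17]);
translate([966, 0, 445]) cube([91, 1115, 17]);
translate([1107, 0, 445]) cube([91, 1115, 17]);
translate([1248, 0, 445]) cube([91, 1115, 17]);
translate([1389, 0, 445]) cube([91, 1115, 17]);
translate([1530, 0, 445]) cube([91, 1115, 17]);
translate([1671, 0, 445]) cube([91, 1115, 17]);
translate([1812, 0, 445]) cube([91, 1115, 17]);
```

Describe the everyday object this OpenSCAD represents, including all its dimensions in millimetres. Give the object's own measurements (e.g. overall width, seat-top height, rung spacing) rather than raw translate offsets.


A bed frame 2029 mm long (x) by 1115 mm wide (y). Four 70×70 mm corner posts, 506 mm tall, at the corners of the footprint. Four rails of 35 mm thickness and 194 mm height run between adjacent posts with their undersides at z = 251 mm, their outer faces flush with the outside of the frame (the two x-running rails run between the posts' inner faces; the two y-running rails run between the posts' inner faces). 13 slats, each 91 mm wide (x) and 17 mm thick, lie across the top of the two x-running rails, running the full 1115 mm width of the frame in y; along x they sit between the end posts with a 50 mm gap after the −x posts and between neighbouring slats, leaving 56 mm before the +x posts.


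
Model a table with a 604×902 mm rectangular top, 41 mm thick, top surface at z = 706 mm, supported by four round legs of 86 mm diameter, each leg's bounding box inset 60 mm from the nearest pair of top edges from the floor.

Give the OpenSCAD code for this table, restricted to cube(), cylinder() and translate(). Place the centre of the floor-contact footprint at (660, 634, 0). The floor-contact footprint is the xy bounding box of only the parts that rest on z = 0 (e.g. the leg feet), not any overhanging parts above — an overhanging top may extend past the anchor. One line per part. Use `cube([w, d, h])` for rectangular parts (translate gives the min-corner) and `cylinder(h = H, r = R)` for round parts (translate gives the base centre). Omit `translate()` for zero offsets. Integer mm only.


translate([358, 183, 665]) cube([604, 902, 41]);
translate([461, 286, 0]) cylinder(h = 665, r = 43);
translate([859, 286, 0]) cylinder(h = 665, r = 43);
translate([461, 982, 0]) cylinder(h = 665, r = 43);
translate([859, 982, 0]) cylinder(h = 665, r = 43);


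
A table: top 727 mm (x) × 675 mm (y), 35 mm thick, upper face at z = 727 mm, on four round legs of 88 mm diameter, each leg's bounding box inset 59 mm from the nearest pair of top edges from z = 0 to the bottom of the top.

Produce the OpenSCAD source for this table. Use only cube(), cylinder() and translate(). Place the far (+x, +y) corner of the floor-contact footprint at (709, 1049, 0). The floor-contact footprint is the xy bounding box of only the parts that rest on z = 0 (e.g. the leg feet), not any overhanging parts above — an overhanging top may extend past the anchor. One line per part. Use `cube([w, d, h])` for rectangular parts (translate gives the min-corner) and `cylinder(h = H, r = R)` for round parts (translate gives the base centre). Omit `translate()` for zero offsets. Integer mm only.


// leg_h = 727 - 35 = 692
translate([41, 433, 692]) cube([727, 675, 35]);
translate([144, 536, 0]) cylinder(h = 692, r = 44);
translate([665, 536, 0]) cylinder(h = 692, r = 44);
translate([144, 1005, 0]) cylinder(h = 692, r = 44);
translate([665, 1005, 0]) cylinder(h = 692, r = 44);


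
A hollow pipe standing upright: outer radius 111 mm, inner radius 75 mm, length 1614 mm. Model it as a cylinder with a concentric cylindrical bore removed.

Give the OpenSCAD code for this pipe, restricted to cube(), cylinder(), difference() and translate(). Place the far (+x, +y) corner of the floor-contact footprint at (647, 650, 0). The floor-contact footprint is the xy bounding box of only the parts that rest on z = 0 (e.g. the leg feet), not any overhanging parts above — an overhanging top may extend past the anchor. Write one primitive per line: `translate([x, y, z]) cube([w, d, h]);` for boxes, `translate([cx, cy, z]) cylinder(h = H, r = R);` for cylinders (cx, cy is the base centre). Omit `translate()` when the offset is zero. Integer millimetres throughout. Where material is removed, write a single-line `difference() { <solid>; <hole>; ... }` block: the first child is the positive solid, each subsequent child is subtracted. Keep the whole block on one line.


difference() { translate([536, 539, 0]) cylinder(h = 1614, r = 111); translate([536, 539, 0]) cylinder(h = 1614, r = 75); }


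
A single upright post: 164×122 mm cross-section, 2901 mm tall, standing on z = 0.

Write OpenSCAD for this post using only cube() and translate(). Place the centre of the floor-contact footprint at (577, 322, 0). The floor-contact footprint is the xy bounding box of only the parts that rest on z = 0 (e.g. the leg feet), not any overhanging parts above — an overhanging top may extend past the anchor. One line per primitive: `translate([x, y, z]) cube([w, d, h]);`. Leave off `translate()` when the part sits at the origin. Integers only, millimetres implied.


translate([495, 261, 0]) cube([164, 122, 2901]);


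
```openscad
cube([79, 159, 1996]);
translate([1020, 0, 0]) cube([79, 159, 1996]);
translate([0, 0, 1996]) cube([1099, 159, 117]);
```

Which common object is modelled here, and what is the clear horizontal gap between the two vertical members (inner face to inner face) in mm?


A door frame. The clear opening width is 941 mm.

Two 1996 mm tall posts with a header on top — a door frame. The left jamb is 79 mm wide at x = 0; the right jamb starts at x = 1020. The clear opening is 1020 − 79 = 941 mm.


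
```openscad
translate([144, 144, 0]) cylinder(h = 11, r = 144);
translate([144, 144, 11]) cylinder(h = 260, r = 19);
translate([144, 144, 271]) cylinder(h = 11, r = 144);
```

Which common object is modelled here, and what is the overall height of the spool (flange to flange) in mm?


A spool. The overall height is 282 mm.

Three coaxial cylinders, large–small–large — a spool. Two 11 mm flanges and a 260 mm core give 11 + 260 + 11 = 282 mm.


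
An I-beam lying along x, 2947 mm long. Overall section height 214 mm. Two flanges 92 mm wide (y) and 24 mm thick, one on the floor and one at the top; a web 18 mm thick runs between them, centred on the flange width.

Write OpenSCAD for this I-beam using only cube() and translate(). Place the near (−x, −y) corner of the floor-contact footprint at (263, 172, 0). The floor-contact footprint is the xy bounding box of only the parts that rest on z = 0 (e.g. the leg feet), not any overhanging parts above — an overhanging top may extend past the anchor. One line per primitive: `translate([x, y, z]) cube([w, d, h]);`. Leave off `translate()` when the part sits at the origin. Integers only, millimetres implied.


translate([263, 172, 0]) cube([2947, 92, 24]);
translate([263, 209, 24]) cube([2947, 18, 166]);
translate([263, 172, 190]) cube([2947, 92, 24]);


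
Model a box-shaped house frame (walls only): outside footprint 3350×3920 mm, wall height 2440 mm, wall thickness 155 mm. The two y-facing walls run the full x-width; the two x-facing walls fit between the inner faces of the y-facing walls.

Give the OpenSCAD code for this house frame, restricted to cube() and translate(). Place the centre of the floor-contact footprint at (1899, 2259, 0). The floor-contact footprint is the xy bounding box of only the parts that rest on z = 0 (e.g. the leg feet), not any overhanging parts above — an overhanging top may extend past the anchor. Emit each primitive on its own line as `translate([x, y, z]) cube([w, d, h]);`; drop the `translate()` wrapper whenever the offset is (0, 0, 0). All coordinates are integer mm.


translate([224, 299, 0]) cube([3350, 155, 2440]);
translate([224, 4064, 0]) cube([3350, 155, 2440]);
translate([224, 454, 0]) cube([155, 3610, 2440]);
translate([3419, 454, 0]) cube([155, 3610, 2440]);


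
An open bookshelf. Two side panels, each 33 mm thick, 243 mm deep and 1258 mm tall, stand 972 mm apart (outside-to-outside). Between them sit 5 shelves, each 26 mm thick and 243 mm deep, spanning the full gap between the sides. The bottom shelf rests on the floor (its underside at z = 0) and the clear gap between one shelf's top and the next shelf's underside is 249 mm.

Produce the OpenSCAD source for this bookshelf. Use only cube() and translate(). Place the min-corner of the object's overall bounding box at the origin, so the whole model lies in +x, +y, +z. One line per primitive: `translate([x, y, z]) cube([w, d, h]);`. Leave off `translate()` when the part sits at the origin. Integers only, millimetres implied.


cube([33, 243, 1258]);
translate([939, 0, 0]) cube([33, 243, 1258]);
translate([33, 0, 0]) cube([906, 243, 26]);
translate([33, 0, 275]) cube([906, 243, 26]);
translate([33, 0, 550]) cube([906, 243, 26]);
translate([33, 0, 825]) cube([906, 243, 26]);
translate([33, 0, 1100]) cube([906, 243, 26]);


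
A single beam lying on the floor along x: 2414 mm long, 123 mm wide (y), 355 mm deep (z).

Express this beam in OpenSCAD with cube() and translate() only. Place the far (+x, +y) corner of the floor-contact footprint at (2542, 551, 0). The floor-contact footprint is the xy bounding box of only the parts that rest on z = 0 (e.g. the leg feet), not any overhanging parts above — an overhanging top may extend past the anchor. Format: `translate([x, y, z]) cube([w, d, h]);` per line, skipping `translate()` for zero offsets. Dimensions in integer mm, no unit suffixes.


translate([128, 428, 0]) cube([2414, 123, 355]);


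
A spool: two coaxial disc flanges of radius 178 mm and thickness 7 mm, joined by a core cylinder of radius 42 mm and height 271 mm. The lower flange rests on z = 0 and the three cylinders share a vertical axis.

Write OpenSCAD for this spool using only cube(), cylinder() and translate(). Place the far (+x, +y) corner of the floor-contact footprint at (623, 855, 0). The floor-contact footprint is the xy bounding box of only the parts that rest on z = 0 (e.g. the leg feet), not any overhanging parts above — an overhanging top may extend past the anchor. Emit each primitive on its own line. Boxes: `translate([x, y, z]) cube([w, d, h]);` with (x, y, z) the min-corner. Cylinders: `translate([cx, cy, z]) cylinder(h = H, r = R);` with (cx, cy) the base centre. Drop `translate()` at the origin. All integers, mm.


translate([445, 677, 0]) cylinder(h = 7, r = 178);
translate([445, 677, 7]) cylinder(h = 271, r = 42);
translate([445, 677, 278]) cylinder(h = 7, r = 178);


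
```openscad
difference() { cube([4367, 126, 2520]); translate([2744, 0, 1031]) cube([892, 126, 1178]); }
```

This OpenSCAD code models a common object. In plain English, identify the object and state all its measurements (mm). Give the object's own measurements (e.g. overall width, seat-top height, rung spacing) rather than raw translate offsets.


A wall 4367 mm long (x), 126 mm thick (y), 2520 mm tall, with a rectangular window opening cut through it. The opening is 892 mm wide and 1178 mm tall; its sill is at z = 1031 mm and its near (−x) edge is 2744 mm from the wall's −x end. The opening passes through the full wall thickness.


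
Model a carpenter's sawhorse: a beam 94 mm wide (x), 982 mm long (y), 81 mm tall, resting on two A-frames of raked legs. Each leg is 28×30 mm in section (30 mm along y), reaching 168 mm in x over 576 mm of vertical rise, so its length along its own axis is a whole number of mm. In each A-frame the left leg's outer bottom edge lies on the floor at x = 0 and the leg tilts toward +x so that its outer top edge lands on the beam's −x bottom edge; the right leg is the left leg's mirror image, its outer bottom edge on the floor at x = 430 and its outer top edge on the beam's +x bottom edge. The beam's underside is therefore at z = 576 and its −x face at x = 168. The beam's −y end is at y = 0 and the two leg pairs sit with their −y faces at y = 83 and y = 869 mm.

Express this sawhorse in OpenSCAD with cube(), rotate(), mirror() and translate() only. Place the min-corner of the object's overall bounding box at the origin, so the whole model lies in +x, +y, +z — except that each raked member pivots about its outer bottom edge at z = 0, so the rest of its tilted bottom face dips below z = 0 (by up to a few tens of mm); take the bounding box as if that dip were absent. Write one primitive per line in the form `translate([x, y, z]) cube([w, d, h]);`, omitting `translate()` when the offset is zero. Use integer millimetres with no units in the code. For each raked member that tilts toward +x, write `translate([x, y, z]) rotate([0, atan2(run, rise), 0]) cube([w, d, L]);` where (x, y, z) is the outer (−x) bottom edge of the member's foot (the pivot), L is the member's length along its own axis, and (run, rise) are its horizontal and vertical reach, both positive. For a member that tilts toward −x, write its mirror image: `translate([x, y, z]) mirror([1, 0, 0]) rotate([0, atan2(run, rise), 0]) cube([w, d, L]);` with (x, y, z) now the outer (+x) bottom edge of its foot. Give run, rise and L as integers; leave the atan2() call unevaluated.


translate([168, 0, 576]) cube([94, 982, 81]);
translate([0, 83, 0]) rotate([0, atan2(168, 576), 0]) cube([28, 30, 600]);
translate([430, 83, 0]) mirror([1, 0, 0]) rotate([0, atan2(168, 576), 0]) cube([28, 30, 600]);
translate([0, 869, 0]) rotate([0, atan2(168, 576), 0]) cube([28, 30, 600]);
translate([430, 869, 0]) mirror([1, 0, 0]) rotate([0, atan2(168, 576), 0]) cube([28, 30, 600]);
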